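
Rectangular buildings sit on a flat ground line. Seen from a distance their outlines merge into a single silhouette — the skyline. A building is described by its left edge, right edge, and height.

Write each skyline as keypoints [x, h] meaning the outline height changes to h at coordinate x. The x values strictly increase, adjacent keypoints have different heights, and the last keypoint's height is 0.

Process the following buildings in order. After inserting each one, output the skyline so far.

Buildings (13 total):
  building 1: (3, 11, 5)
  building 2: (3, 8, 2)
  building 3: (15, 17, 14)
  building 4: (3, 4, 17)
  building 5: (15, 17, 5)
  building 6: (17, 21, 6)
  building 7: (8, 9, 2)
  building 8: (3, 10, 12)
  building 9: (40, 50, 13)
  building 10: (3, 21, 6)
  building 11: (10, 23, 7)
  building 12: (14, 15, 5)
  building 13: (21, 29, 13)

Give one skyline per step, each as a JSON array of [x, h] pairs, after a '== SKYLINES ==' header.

== SKYLINES ==
[[3,5],[11,0]]
[[3,5],[11,0]]
[[3,5],[11,0],[15,14],[17,0]]
[[3,17],[4,5],[11,0],[15,14],[17,0]]
[[3,17],[4,5],[11,0],[15,14],[17,0]]
[[3,17],[4,5],[11,0],[15,14],[17,6],[21,0]]
[[3,17],[4,5],[11,0],[15,14],[17,6],[21,0]]
[[3,17],[4,12],[10,5],[11,0],[15,14],[17,6],[21,0]]
[[3,17],[4,12],[10,5],[11,0],[15,14],[17,6],[21,0],[40,13],[50,0]]
[[3,17],[4,12],[10,6],[15,14],[17,6],[21,0],[40,13],[50,0]]
[[3,17],[4,12],[10,7],[15,14],[17,7],[23,0],[40,13],[50,0]]
[[3,17],[4,12],[10,7],[15,14],[17,7],[23,0],[40,13],[50,0]]
[[3,17],[4,12],[10,7],[15,14],[17,7],[21,13],[29,0],[40,13],[50,0]]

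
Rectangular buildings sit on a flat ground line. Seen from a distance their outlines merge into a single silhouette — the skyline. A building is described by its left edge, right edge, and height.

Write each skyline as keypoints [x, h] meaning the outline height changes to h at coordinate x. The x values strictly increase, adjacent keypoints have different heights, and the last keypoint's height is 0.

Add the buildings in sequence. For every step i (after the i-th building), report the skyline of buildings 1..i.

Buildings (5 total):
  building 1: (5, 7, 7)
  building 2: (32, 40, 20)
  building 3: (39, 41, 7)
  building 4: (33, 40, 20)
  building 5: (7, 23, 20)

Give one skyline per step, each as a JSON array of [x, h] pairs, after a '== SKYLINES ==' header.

== SKYLINES ==
[[5,7],[7,0]]
[[5,7],[7,0],[32,20],[40,0]]
[[5,7],[7,0],[32,20],[40,7],[41,0]]
[[5,7],[7,0],[32,20],[40,7],[41,0]]
[[5,7],[7,20],[23,0],[32,20],[40,7],[41,0]]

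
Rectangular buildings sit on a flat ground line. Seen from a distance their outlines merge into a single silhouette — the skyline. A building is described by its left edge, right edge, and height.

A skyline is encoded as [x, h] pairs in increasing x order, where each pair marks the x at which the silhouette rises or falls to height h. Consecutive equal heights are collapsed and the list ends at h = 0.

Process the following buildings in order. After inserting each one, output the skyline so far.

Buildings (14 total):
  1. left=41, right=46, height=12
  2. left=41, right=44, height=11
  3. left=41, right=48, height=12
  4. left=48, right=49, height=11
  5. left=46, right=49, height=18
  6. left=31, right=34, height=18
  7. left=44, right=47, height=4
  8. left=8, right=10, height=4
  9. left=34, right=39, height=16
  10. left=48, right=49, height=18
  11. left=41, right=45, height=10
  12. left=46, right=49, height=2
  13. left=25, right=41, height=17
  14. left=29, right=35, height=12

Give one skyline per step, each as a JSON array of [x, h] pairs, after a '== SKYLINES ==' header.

== SKYLINES ==
[[41,12],[46,0]]
[[41,12],[46,0]]
[[41,12],[48,0]]
[[41,12],[48,11],[49,0]]
[[41,12],[46,18],[49,0]]
[[31,18],[34,0],[41,12],[46,18],[49,0]]
[[31,18],[34,0],[41,12],[46,18],[49,0]]
[[8,4],[10,0],[31,18],[34,0],[41,12],[46,18],[49,0]]
[[8,4],[10,0],[31,18],[34,16],[39,0],[41,12],[46,18],[49,0]]
[[8,4],[10,0],[31,18],[34,16],[39,0],[41,12],[46,18],[49,0]]
[[8,4],[10,0],[31,18],[34,16],[39,0],[41,12],[46,18],[49,0]]
[[8,4],[10,0],[31,18],[34,16],[39,0],[41,12],[46,18],[49,0]]
[[8,4],[10,0],[25,17],[31,18],[34,17],[41,12],[46,18],[49,0]]
[[8,4],[10,0],[25,17],[31,18],[34,17],[41,12],[46,18],[49,0]]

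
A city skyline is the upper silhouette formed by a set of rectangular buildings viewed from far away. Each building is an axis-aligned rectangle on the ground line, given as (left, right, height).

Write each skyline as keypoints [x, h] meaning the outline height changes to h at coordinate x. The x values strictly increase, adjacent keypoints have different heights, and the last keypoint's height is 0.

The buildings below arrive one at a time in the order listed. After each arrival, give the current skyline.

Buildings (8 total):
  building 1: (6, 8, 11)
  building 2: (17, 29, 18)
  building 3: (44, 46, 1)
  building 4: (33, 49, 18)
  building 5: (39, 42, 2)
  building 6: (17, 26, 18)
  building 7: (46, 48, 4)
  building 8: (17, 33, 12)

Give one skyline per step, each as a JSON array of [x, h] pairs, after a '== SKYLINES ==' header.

== SKYLINES ==
[[6,11],[8,0]]
[[6,11],[8,0],[17,18],[29,0]]
[[6,11],[8,0],[17,18],[29,0],[44,1],[46,0]]
[[6,11],[8,0],[17,18],[29,0],[33,18],[49,0]]
[[6,11],[8,0],[17,18],[29,0],[33,18],[49,0]]
[[6,11],[8,0],[17,18],[29,0],[33,18],[49,0]]
[[6,11],[8,0],[17,18],[29,0],[33,18],[49,0]]
[[6,11],[8,0],[17,18],[29,12],[33,18],[49,0]]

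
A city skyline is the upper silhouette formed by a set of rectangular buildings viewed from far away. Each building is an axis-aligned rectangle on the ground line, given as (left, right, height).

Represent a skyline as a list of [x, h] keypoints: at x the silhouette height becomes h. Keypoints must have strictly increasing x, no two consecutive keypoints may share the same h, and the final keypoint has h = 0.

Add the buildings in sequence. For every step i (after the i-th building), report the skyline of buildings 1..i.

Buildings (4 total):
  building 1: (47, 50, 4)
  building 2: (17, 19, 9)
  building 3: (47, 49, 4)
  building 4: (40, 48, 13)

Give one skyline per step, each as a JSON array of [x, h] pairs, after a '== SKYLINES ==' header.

== SKYLINES ==
[[47,4],[50,0]]
[[17,9],[19,0],[47,4],[50,0]]
[[17,9],[19,0],[47,4],[50,0]]
[[17,9],[19,0],[40,13],[48,4],[50,0]]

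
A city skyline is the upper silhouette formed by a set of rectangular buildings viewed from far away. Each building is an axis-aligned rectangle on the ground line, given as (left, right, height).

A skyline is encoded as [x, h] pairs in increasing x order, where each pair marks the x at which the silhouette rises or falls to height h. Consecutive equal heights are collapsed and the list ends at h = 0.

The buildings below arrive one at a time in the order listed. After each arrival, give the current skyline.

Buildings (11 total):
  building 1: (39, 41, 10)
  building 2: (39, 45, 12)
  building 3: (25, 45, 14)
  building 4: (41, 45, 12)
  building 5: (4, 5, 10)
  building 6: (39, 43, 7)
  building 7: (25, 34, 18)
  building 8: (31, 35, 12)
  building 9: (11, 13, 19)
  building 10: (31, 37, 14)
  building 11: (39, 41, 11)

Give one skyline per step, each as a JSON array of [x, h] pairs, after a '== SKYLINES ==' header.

== SKYLINES ==
[[39,10],[41,0]]
[[39,12],[45,0]]
[[25,14],[45,0]]
[[25,14],[45,0]]
[[4,10],[5,0],[25,14],[45,0]]
[[4,10],[5,0],[25,14],[45,0]]
[[4,10],[5,0],[25,18],[34,14],[45,0]]
[[4,10],[5,0],[25,18],[34,14],[45,0]]
[[4,10],[5,0],[11,19],[13,0],[25,18],[34,14],[45,0]]
[[4,10],[5,0],[11,19],[13,0],[25,18],[34,14],[45,0]]
[[4,10],[5,0],[11,19],[13,0],[25,18],[34,14],[45,0]]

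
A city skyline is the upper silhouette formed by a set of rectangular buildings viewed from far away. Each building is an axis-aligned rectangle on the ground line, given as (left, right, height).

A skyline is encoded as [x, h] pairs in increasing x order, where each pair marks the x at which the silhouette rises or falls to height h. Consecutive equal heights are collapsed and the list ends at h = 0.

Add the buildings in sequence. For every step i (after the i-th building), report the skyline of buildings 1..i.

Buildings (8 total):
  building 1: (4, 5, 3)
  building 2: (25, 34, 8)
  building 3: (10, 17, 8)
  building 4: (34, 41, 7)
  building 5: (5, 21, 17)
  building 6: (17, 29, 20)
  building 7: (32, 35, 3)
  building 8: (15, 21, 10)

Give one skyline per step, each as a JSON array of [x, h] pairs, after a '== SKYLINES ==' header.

== SKYLINES ==
[[4,3],[5,0]]
[[4,3],[5,0],[25,8],[34,0]]
[[4,3],[5,0],[10,8],[17,0],[25,8],[34,0]]
[[4,3],[5,0],[10,8],[17,0],[25,8],[34,7],[41,0]]
[[4,3],[5,17],[21,0],[25,8],[34,7],[41,0]]
[[4,3],[5,17],[17,20],[29,8],[34,7],[41,0]]
[[4,3],[5,17],[17,20],[29,8],[34,7],[41,0]]
[[4,3],[5,17],[17,20],[29,8],[34,7],[41,0]]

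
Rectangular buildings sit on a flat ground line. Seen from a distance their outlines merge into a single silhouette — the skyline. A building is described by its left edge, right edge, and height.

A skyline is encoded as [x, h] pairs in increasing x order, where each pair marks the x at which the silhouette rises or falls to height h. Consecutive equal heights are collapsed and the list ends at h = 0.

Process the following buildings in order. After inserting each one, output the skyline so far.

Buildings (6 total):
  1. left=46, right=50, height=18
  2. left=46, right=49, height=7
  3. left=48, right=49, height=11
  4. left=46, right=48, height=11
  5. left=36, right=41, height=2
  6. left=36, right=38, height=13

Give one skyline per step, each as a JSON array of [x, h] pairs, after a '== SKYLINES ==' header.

== SKYLINES ==
[[46,18],[50,0]]
[[46,18],[50,0]]
[[46,18],[50,0]]
[[46,18],[50,0]]
[[36,2],[41,0],[46,18],[50,0]]
[[36,13],[38,2],[41,0],[46,18],[50,0]]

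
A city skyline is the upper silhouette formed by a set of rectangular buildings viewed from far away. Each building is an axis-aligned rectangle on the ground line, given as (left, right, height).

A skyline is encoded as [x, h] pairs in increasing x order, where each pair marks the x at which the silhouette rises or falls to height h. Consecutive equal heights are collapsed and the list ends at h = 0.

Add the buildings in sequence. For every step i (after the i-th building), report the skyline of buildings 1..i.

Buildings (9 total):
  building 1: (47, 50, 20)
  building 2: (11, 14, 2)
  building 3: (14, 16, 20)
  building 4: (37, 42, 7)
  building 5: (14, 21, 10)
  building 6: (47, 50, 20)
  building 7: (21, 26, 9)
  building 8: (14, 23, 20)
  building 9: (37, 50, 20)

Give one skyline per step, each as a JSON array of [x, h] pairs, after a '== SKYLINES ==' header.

== SKYLINES ==
[[47,20],[50,0]]
[[11,2],[14,0],[47,20],[50,0]]
[[11,2],[14,20],[16,0],[47,20],[50,0]]
[[11,2],[14,20],[16,0],[37,7],[42,0],[47,20],[50,0]]
[[11,2],[14,20],[16,10],[21,0],[37,7],[42,0],[47,20],[50,0]]
[[11,2],[14,20],[16,10],[21,0],[37,7],[42,0],[47,20],[50,0]]
[[11,2],[14,20],[16,10],[21,9],[26,0],[37,7],[42,0],[47,20],[50,0]]
[[11,2],[14,20],[23,9],[26,0],[37,7],[42,0],[47,20],[50,0]]
[[11,2],[14,20],[23,9],[26,0],[37,20],[50,0]]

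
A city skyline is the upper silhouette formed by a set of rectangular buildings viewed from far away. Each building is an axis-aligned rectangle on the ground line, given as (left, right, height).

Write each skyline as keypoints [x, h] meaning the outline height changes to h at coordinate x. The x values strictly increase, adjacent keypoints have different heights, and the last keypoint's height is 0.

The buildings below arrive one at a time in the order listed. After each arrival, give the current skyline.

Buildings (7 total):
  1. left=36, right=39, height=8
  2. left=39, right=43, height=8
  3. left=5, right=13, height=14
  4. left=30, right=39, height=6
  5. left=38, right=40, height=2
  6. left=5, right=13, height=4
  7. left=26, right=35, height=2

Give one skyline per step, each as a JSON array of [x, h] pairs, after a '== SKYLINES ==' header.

== SKYLINES ==
[[36,8],[39,0]]
[[36,8],[43,0]]
[[5,14],[13,0],[36,8],[43,0]]
[[5,14],[13,0],[30,6],[36,8],[43,0]]
[[5,14],[13,0],[30,6],[36,8],[43,0]]
[[5,14],[13,0],[30,6],[36,8],[43,0]]
[[5,14],[13,0],[26,2],[30,6],[36,8],[43,0]]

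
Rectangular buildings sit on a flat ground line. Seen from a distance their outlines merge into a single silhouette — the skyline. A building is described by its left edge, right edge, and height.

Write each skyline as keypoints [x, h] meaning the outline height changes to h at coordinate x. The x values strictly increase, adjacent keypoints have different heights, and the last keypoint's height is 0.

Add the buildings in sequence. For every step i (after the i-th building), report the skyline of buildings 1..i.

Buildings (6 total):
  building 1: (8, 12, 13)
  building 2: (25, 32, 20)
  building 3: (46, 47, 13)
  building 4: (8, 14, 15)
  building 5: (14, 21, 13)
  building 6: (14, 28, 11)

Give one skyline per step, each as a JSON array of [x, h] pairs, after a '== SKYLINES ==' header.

== SKYLINES ==
[[8,13],[12,0]]
[[8,13],[12,0],[25,20],[32,0]]
[[8,13],[12,0],[25,20],[32,0],[46,13],[47,0]]
[[8,15],[14,0],[25,20],[32,0],[46,13],[47,0]]
[[8,15],[14,13],[21,0],[25,20],[32,0],[46,13],[47,0]]
[[8,15],[14,13],[21,11],[25,20],[32,0],[46,13],[47,0]]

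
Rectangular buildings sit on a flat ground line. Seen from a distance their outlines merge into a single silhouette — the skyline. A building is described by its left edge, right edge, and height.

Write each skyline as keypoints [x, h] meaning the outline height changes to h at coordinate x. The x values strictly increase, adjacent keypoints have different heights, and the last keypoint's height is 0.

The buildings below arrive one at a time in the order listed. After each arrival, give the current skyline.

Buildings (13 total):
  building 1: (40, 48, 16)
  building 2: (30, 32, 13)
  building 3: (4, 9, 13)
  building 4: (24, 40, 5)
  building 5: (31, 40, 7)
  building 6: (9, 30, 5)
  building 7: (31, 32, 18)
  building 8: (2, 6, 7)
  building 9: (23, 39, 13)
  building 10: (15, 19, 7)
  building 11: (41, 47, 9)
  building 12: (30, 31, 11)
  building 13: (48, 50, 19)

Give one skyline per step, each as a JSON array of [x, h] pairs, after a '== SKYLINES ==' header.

== SKYLINES ==
[[40,16],[48,0]]
[[30,13],[32,0],[40,16],[48,0]]
[[4,13],[9,0],[30,13],[32,0],[40,16],[48,0]]
[[4,13],[9,0],[24,5],[30,13],[32,5],[40,16],[48,0]]
[[4,13],[9,0],[24,5],[30,13],[32,7],[40,16],[48,0]]
[[4,13],[9,5],[30,13],[32,7],[40,16],[48,0]]
[[4,13],[9,5],[30,13],[31,18],[32,7],[40,16],[48,0]]
[[2,7],[4,13],[9,5],[30,13],[31,18],[32,7],[40,16],[48,0]]
[[2,7],[4,13],[9,5],[23,13],[31,18],[32,13],[39,7],[40,16],[48,0]]
[[2,7],[4,13],[9,5],[15,7],[19,5],[23,13],[31,18],[32,13],[39,7],[40,16],[48,0]]
[[2,7],[4,13],[9,5],[15,7],[19,5],[23,13],[31,18],[32,13],[39,7],[40,16],[48,0]]
[[2,7],[4,13],[9,5],[15,7],[19,5],[23,13],[31,18],[32,13],[39,7],[40,16],[48,0]]
[[2,7],[4,13],[9,5],[15,7],[19,5],[23,13],[31,18],[32,13],[39,7],[40,16],[48,19],[50,0]]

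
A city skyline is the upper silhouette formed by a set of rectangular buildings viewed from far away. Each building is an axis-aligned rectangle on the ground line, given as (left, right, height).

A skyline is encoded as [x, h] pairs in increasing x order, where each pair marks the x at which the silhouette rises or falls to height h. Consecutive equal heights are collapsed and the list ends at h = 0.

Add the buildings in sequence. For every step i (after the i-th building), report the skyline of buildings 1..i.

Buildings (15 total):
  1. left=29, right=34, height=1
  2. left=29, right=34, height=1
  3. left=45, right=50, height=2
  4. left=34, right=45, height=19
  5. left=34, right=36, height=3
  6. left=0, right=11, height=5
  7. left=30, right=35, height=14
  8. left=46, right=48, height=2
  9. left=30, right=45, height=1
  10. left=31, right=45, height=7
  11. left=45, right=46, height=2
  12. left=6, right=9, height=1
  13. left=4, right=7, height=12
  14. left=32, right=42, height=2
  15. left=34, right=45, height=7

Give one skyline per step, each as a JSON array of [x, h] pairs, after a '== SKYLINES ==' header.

== SKYLINES ==
[[29,1],[34,0]]
[[29,1],[34,0]]
[[29,1],[34,0],[45,2],[50,0]]
[[29,1],[34,19],[45,2],[50,0]]
[[29,1],[34,19],[45,2],[50,0]]
[[0,5],[11,0],[29,1],[34,19],[45,2],[50,0]]
[[0,5],[11,0],[29,1],[30,14],[34,19],[45,2],[50,0]]
[[0,5],[11,0],[29,1],[30,14],[34,19],[45,2],[50,0]]
[[0,5],[11,0],[29,1],[30,14],[34,19],[45,2],[50,0]]
[[0,5],[11,0],[29,1],[30,14],[34,19],[45,2],[50,0]]
[[0,5],[11,0],[29,1],[30,14],[34,19],[45,2],[50,0]]
[[0,5],[11,0],[29,1],[30,14],[34,19],[45,2],[50,0]]
[[0,5],[4,12],[7,5],[11,0],[29,1],[30,14],[34,19],[45,2],[50,0]]
[[0,5],[4,12],[7,5],[11,0],[29,1],[30,14],[34,19],[45,2],[50,0]]
[[0,5],[4,12],[7,5],[11,0],[29,1],[30,14],[34,19],[45,2],[50,0]]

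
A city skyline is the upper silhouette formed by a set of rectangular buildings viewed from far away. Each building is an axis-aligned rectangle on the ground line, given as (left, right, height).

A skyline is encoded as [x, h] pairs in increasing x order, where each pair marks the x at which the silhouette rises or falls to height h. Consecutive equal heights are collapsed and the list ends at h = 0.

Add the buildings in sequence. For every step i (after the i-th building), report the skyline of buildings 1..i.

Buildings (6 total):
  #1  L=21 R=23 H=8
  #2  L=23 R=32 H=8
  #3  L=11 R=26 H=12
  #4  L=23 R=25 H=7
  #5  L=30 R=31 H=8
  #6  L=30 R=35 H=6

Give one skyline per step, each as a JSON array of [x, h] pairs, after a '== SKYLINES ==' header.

== SKYLINES ==
[[21,8],[23,0]]
[[21,8],[32,0]]
[[11,12],[26,8],[32,0]]
[[11,12],[26,8],[32,0]]
[[11,12],[26,8],[32,0]]
[[11,12],[26,8],[32,6],[35,0]]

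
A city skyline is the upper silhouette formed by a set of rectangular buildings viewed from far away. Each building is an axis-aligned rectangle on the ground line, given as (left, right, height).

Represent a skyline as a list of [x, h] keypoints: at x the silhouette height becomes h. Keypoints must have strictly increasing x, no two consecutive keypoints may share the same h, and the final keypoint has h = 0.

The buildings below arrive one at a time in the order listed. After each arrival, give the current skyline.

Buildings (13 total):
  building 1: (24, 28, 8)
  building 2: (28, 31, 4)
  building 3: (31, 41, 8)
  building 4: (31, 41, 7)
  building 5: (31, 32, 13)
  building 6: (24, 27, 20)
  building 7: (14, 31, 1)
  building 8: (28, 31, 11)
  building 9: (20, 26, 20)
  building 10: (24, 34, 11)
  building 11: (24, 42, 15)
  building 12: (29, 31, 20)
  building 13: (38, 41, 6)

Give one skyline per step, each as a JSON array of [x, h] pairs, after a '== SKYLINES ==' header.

== SKYLINES ==
[[24,8],[28,0]]
[[24,8],[28,4],[31,0]]
[[24,8],[28,4],[31,8],[41,0]]
[[24,8],[28,4],[31,8],[41,0]]
[[24,8],[28,4],[31,13],[32,8],[41,0]]
[[24,20],[27,8],[28,4],[31,13],[32,8],[41,0]]
[[14,1],[24,20],[27,8],[28,4],[31,13],[32,8],[41,0]]
[[14,1],[24,20],[27,8],[28,11],[31,13],[32,8],[41,0]]
[[14,1],[20,20],[27,8],[28,11],[31,13],[32,8],[41,0]]
[[14,1],[20,20],[27,11],[31,13],[32,11],[34,8],[41,0]]
[[14,1],[20,20],[27,15],[42,0]]
[[14,1],[20,20],[27,15],[29,20],[31,15],[42,0]]
[[14,1],[20,20],[27,15],[29,20],[31,15],[42,0]]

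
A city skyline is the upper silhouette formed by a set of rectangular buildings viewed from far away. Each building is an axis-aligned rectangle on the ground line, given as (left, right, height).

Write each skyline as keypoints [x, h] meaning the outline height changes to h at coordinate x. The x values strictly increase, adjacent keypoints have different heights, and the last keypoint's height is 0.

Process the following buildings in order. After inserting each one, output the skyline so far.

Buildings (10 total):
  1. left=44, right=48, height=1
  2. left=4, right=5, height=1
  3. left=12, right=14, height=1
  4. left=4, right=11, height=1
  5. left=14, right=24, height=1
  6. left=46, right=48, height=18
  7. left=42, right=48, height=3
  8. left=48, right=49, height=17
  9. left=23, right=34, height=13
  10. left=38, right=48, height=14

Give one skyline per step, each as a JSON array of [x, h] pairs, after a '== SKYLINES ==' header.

== SKYLINES ==
[[44,1],[48,0]]
[[4,1],[5,0],[44,1],[48,0]]
[[4,1],[5,0],[12,1],[14,0],[44,1],[48,0]]
[[4,1],[11,0],[12,1],[14,0],[44,1],[48,0]]
[[4,1],[11,0],[12,1],[24,0],[44,1],[48,0]]
[[4,1],[11,0],[12,1],[24,0],[44,1],[46,18],[48,0]]
[[4,1],[11,0],[12,1],[24,0],[42,3],[46,18],[48,0]]
[[4,1],[11,0],[12,1],[24,0],[42,3],[46,18],[48,17],[49,0]]
[[4,1],[11,0],[12,1],[23,13],[34,0],[42,3],[46,18],[48,17],[49,0]]
[[4,1],[11,0],[12,1],[23,13],[34,0],[38,14],[46,18],[48,17],[49,0]]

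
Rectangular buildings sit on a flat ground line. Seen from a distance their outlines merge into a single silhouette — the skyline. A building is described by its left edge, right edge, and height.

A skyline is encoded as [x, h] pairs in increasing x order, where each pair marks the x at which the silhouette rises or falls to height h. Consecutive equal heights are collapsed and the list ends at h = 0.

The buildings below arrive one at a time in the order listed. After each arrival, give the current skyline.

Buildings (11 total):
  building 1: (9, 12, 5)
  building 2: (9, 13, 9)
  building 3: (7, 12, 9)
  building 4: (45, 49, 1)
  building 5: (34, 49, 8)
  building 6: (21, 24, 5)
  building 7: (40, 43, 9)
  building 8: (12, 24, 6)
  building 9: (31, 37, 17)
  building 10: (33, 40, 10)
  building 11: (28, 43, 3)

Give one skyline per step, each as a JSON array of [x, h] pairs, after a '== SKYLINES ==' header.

== SKYLINES ==
[[9,5],[12,0]]
[[9,9],[13,0]]
[[7,9],[13,0]]
[[7,9],[13,0],[45,1],[49,0]]
[[7,9],[13,0],[34,8],[49,0]]
[[7,9],[13,0],[21,5],[24,0],[34,8],[49,0]]
[[7,9],[13,0],[21,5],[24,0],[34,8],[40,9],[43,8],[49,0]]
[[7,9],[13,6],[24,0],[34,8],[40,9],[43,8],[49,0]]
[[7,9],[13,6],[24,0],[31,17],[37,8],[40,9],[43,8],[49,0]]
[[7,9],[13,6],[24,0],[31,17],[37,10],[40,9],[43,8],[49,0]]
[[7,9],[13,6],[24,0],[28,3],[31,17],[37,10],[40,9],[43,8],[49,0]]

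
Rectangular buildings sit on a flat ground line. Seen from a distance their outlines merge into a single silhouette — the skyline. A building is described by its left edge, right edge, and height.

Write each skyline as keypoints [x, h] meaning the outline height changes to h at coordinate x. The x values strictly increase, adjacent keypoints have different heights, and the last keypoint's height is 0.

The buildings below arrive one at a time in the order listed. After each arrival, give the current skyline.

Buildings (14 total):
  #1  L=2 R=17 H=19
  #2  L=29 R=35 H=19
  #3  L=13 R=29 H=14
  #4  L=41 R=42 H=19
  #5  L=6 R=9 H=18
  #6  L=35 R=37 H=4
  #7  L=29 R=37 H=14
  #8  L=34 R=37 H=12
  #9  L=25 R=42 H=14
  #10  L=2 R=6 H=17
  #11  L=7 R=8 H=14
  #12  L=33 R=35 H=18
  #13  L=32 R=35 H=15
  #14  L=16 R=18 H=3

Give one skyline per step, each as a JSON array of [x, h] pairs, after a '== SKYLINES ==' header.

== SKYLINES ==
[[2,19],[17,0]]
[[2,19],[17,0],[29,19],[35,0]]
[[2,19],[17,14],[29,19],[35,0]]
[[2,19],[17,14],[29,19],[35,0],[41,19],[42,0]]
[[2,19],[17,14],[29,19],[35,0],[41,19],[42,0]]
[[2,19],[17,14],[29,19],[35,4],[37,0],[41,19],[42,0]]
[[2,19],[17,14],[29,19],[35,14],[37,0],[41,19],[42,0]]
[[2,19],[17,14],[29,19],[35,14],[37,0],[41,19],[42,0]]
[[2,19],[17,14],[29,19],[35,14],[41,19],[42,0]]
[[2,19],[17,14],[29,19],[35,14],[41,19],[42,0]]
[[2,19],[17,14],[29,19],[35,14],[41,19],[42,0]]
[[2,19],[17,14],[29,19],[35,14],[41,19],[42,0]]
[[2,19],[17,14],[29,19],[35,14],[41,19],[42,0]]
[[2,19],[17,14],[29,19],[35,14],[41,19],[42,0]]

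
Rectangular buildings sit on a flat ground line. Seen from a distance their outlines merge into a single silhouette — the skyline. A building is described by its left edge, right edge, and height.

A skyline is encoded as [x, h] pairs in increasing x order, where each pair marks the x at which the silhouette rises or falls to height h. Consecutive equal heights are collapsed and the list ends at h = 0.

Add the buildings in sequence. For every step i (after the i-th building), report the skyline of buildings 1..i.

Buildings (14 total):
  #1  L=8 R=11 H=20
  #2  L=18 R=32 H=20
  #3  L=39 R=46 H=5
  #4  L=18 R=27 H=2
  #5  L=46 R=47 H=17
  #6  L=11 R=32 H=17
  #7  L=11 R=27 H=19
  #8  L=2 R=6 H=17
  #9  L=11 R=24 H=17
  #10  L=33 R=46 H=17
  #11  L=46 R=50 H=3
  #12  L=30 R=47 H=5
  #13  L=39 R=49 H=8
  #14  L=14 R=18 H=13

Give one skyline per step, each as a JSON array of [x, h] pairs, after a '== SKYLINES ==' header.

== SKYLINES ==
[[8,20],[11,0]]
[[8,20],[11,0],[18,20],[32,0]]
[[8,20],[11,0],[18,20],[32,0],[39,5],[46,0]]
[[8,20],[11,0],[18,20],[32,0],[39,5],[46,0]]
[[8,20],[11,0],[18,20],[32,0],[39,5],[46,17],[47,0]]
[[8,20],[11,17],[18,20],[32,0],[39,5],[46,17],[47,0]]
[[8,20],[11,19],[18,20],[32,0],[39,5],[46,17],[47,0]]
[[2,17],[6,0],[8,20],[11,19],[18,20],[32,0],[39,5],[46,17],[47,0]]
[[2,17],[6,0],[8,20],[11,19],[18,20],[32,0],[39,5],[46,17],[47,0]]
[[2,17],[6,0],[8,20],[11,19],[18,20],[32,0],[33,17],[47,0]]
[[2,17],[6,0],[8,20],[11,19],[18,20],[32,0],[33,17],[47,3],[50,0]]
[[2,17],[6,0],[8,20],[11,19],[18,20],[32,5],[33,17],[47,3],[50,0]]
[[2,17],[6,0],[8,20],[11,19],[18,20],[32,5],[33,17],[47,8],[49,3],[50,0]]
[[2,17],[6,0],[8,20],[11,19],[18,20],[32,5],[33,17],[47,8],[49,3],[50,0]]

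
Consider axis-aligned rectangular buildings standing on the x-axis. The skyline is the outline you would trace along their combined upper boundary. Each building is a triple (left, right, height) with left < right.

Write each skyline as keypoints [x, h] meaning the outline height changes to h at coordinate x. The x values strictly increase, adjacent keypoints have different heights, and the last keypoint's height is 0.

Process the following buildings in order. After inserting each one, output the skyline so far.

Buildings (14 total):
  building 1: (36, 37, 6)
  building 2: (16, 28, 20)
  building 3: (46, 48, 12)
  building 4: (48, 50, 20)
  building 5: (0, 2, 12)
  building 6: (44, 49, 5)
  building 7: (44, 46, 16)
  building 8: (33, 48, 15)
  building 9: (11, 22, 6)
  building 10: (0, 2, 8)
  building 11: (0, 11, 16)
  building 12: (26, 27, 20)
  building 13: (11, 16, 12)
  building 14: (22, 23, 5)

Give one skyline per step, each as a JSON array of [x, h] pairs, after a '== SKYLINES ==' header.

== SKYLINES ==
[[36,6],[37,0]]
[[16,20],[28,0],[36,6],[37,0]]
[[16,20],[28,0],[36,6],[37,0],[46,12],[48,0]]
[[16,20],[28,0],[36,6],[37,0],[46,12],[48,20],[50,0]]
[[0,12],[2,0],[16,20],[28,0],[36,6],[37,0],[46,12],[48,20],[50,0]]
[[0,12],[2,0],[16,20],[28,0],[36,6],[37,0],[44,5],[46,12],[48,20],[50,0]]
[[0,12],[2,0],[16,20],[28,0],[36,6],[37,0],[44,16],[46,12],[48,20],[50,0]]
[[0,12],[2,0],[16,20],[28,0],[33,15],[44,16],[46,15],[48,20],[50,0]]
[[0,12],[2,0],[11,6],[16,20],[28,0],[33,15],[44,16],[46,15],[48,20],[50,0]]
[[0,12],[2,0],[11,6],[16,20],[28,0],[33,15],[44,16],[46,15],[48,20],[50,0]]
[[0,16],[11,6],[16,20],[28,0],[33,15],[44,16],[46,15],[48,20],[50,0]]
[[0,16],[11,6],[16,20],[28,0],[33,15],[44,16],[46,15],[48,20],[50,0]]
[[0,16],[11,12],[16,20],[28,0],[33,15],[44,16],[46,15],[48,20],[50,0]]
[[0,16],[11,12],[16,20],[28,0],[33,15],[44,16],[46,15],[48,20],[50,0]]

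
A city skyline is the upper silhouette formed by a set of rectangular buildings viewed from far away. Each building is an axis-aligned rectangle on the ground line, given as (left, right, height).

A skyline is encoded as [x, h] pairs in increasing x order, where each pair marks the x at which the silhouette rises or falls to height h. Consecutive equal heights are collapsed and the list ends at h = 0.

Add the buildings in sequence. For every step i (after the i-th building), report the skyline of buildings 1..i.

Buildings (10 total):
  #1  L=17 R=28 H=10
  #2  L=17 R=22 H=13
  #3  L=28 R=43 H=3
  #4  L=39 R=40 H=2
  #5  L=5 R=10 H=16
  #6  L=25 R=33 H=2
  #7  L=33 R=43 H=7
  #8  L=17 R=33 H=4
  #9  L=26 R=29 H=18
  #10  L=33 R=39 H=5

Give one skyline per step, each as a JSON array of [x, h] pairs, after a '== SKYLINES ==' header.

== SKYLINES ==
[[17,10],[28,0]]
[[17,13],[22,10],[28,0]]
[[17,13],[22,10],[28,3],[43,0]]
[[17,13],[22,10],[28,3],[43,0]]
[[5,16],[10,0],[17,13],[22,10],[28,3],[43,0]]
[[5,16],[10,0],[17,13],[22,10],[28,3],[43,0]]
[[5,16],[10,0],[17,13],[22,10],[28,3],[33,7],[43,0]]
[[5,16],[10,0],[17,13],[22,10],[28,4],[33,7],[43,0]]
[[5,16],[10,0],[17,13],[22,10],[26,18],[29,4],[33,7],[43,0]]
[[5,16],[10,0],[17,13],[22,10],[26,18],[29,4],[33,7],[43,0]]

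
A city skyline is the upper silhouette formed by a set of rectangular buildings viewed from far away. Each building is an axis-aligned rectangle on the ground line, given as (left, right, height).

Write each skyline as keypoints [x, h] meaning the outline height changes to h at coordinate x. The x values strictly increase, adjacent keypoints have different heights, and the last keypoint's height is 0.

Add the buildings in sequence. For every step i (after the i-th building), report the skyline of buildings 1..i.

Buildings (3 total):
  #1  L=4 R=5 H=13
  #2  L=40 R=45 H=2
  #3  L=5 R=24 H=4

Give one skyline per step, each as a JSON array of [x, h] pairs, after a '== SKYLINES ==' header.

== SKYLINES ==
[[4,13],[5,0]]
[[4,13],[5,0],[40,2],[45,0]]
[[4,13],[5,4],[24,0],[40,2],[45,0]]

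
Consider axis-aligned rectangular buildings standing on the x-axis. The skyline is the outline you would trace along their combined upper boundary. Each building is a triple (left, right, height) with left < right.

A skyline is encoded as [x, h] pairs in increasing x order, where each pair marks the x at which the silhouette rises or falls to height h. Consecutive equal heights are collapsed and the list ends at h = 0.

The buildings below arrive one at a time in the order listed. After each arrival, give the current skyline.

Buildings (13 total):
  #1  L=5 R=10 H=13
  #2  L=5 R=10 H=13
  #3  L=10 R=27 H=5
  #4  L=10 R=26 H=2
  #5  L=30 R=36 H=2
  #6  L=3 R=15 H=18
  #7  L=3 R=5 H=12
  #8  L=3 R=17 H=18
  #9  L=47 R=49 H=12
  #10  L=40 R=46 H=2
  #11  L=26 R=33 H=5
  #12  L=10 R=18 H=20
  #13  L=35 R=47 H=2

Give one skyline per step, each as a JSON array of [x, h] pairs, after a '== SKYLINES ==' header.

== SKYLINES ==
[[5,13],[10,0]]
[[5,13],[10,0]]
[[5,13],[10,5],[27,0]]
[[5,13],[10,5],[27,0]]
[[5,13],[10,5],[27,0],[30,2],[36,0]]
[[3,18],[15,5],[27,0],[30,2],[36,0]]
[[3,18],[15,5],[27,0],[30,2],[36,0]]
[[3,18],[17,5],[27,0],[30,2],[36,0]]
[[3,18],[17,5],[27,0],[30,2],[36,0],[47,12],[49,0]]
[[3,18],[17,5],[27,0],[30,2],[36,0],[40,2],[46,0],[47,12],[49,0]]
[[3,18],[17,5],[33,2],[36,0],[40,2],[46,0],[47,12],[49,0]]
[[3,18],[10,20],[18,5],[33,2],[36,0],[40,2],[46,0],[47,12],[49,0]]
[[3,18],[10,20],[18,5],[33,2],[47,12],[49,0]]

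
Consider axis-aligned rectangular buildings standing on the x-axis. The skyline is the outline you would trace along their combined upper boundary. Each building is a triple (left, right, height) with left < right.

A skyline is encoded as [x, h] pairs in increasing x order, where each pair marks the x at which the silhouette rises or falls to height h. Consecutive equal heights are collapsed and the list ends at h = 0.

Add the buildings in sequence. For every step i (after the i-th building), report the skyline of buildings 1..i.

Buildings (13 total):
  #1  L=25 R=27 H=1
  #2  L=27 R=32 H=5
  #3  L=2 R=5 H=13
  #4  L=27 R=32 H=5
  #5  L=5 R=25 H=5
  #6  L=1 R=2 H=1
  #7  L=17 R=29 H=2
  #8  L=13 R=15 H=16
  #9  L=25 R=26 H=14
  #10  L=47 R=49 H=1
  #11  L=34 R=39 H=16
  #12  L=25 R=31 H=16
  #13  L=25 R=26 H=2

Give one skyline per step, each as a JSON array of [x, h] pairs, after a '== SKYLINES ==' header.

== SKYLINES ==
[[25,1],[27,0]]
[[25,1],[27,5],[32,0]]
[[2,13],[5,0],[25,1],[27,5],[32,0]]
[[2,13],[5,0],[25,1],[27,5],[32,0]]
[[2,13],[5,5],[25,1],[27,5],[32,0]]
[[1,1],[2,13],[5,5],[25,1],[27,5],[32,0]]
[[1,1],[2,13],[5,5],[25,2],[27,5],[32,0]]
[[1,1],[2,13],[5,5],[13,16],[15,5],[25,2],[27,5],[32,0]]
[[1,1],[2,13],[5,5],[13,16],[15,5],[25,14],[26,2],[27,5],[32,0]]
[[1,1],[2,13],[5,5],[13,16],[15,5],[25,14],[26,2],[27,5],[32,0],[47,1],[49,0]]
[[1,1],[2,13],[5,5],[13,16],[15,5],[25,14],[26,2],[27,5],[32,0],[34,16],[39,0],[47,1],[49,0]]
[[1,1],[2,13],[5,5],[13,16],[15,5],[25,16],[31,5],[32,0],[34,16],[39,0],[47,1],[49,0]]
[[1,1],[2,13],[5,5],[13,16],[15,5],[25,16],[31,5],[32,0],[34,16],[39,0],[47,1],[49,0]]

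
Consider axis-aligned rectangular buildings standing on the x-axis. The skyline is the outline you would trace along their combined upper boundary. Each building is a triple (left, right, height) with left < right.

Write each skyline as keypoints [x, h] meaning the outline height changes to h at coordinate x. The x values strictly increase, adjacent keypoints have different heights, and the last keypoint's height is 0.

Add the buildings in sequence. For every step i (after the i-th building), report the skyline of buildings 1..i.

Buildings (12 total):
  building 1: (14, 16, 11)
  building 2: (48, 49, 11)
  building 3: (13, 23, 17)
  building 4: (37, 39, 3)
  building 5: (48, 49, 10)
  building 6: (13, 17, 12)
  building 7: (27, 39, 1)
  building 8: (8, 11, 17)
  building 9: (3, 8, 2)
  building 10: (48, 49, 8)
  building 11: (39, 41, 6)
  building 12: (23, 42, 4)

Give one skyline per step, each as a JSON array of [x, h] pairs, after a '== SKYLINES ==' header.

== SKYLINES ==
[[14,11],[16,0]]
[[14,11],[16,0],[48,11],[49,0]]
[[13,17],[23,0],[48,11],[49,0]]
[[13,17],[23,0],[37,3],[39,0],[48,11],[49,0]]
[[13,17],[23,0],[37,3],[39,0],[48,11],[49,0]]
[[13,17],[23,0],[37,3],[39,0],[48,11],[49,0]]
[[13,17],[23,0],[27,1],[37,3],[39,0],[48,11],[49,0]]
[[8,17],[11,0],[13,17],[23,0],[27,1],[37,3],[39,0],[48,11],[49,0]]
[[3,2],[8,17],[11,0],[13,17],[23,0],[27,1],[37,3],[39,0],[48,11],[49,0]]
[[3,2],[8,17],[11,0],[13,17],[23,0],[27,1],[37,3],[39,0],[48,11],[49,0]]
[[3,2],[8,17],[11,0],[13,17],[23,0],[27,1],[37,3],[39,6],[41,0],[48,11],[49,0]]
[[3,2],[8,17],[11,0],[13,17],[23,4],[39,6],[41,4],[42,0],[48,11],[49,0]]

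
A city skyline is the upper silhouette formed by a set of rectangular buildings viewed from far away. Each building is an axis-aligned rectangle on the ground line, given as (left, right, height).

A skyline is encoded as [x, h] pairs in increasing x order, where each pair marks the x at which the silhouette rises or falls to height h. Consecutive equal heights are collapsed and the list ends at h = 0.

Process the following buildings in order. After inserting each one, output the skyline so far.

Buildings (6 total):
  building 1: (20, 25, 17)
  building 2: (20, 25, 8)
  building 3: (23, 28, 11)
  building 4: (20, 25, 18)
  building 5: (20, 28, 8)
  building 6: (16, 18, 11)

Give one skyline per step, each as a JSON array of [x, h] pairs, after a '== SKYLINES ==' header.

== SKYLINES ==
[[20,17],[25,0]]
[[20,17],[25,0]]
[[20,17],[25,11],[28,0]]
[[20,18],[25,11],[28,0]]
[[20,18],[25,11],[28,0]]
[[16,11],[18,0],[20,18],[25,11],[28,0]]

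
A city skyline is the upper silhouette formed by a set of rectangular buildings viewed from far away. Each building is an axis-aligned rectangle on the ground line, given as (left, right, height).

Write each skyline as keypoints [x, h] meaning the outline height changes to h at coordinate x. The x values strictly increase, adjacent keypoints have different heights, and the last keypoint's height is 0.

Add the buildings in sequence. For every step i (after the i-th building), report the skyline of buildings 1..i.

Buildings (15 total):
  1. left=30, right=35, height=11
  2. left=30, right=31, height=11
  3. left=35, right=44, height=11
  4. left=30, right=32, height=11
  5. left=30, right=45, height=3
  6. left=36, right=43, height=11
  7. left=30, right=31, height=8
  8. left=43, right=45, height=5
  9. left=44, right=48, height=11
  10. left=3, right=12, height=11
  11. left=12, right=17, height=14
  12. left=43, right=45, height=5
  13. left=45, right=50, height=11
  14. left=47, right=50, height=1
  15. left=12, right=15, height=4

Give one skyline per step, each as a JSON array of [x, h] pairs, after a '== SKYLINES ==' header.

== SKYLINES ==
[[30,11],[35,0]]
[[30,11],[35,0]]
[[30,11],[44,0]]
[[30,11],[44,0]]
[[30,11],[44,3],[45,0]]
[[30,11],[44,3],[45,0]]
[[30,11],[44,3],[45,0]]
[[30,11],[44,5],[45,0]]
[[30,11],[48,0]]
[[3,11],[12,0],[30,11],[48,0]]
[[3,11],[12,14],[17,0],[30,11],[48,0]]
[[3,11],[12,14],[17,0],[30,11],[48,0]]
[[3,11],[12,14],[17,0],[30,11],[50,0]]
[[3,11],[12,14],[17,0],[30,11],[50,0]]
[[3,11],[12,14],[17,0],[30,11],[50,0]]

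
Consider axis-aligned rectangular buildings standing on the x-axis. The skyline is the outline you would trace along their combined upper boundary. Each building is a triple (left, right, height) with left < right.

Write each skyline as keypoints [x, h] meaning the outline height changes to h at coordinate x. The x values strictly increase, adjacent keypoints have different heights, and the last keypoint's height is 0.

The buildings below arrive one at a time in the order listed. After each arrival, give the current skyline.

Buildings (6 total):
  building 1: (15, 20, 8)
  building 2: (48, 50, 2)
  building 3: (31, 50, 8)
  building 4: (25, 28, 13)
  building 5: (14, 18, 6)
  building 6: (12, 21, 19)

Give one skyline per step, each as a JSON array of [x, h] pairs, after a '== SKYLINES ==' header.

== SKYLINES ==
[[15,8],[20,0]]
[[15,8],[20,0],[48,2],[50,0]]
[[15,8],[20,0],[31,8],[50,0]]
[[15,8],[20,0],[25,13],[28,0],[31,8],[50,0]]
[[14,6],[15,8],[20,0],[25,13],[28,0],[31,8],[50,0]]
[[12,19],[21,0],[25,13],[28,0],[31,8],[50,0]]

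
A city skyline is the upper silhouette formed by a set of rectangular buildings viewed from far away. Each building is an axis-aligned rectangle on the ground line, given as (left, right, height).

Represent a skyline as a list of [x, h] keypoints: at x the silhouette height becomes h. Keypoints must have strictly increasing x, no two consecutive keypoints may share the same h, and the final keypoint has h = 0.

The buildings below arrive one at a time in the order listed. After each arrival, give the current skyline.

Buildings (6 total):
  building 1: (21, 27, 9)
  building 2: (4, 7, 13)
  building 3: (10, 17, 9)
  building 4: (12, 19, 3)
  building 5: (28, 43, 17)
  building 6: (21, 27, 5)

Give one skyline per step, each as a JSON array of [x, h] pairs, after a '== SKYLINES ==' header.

== SKYLINES ==
[[21,9],[27,0]]
[[4,13],[7,0],[21,9],[27,0]]
[[4,13],[7,0],[10,9],[17,0],[21,9],[27,0]]
[[4,13],[7,0],[10,9],[17,3],[19,0],[21,9],[27,0]]
[[4,13],[7,0],[10,9],[17,3],[19,0],[21,9],[27,0],[28,17],[43,0]]
[[4,13],[7,0],[10,9],[17,3],[19,0],[21,9],[27,0],[28,17],[43,0]]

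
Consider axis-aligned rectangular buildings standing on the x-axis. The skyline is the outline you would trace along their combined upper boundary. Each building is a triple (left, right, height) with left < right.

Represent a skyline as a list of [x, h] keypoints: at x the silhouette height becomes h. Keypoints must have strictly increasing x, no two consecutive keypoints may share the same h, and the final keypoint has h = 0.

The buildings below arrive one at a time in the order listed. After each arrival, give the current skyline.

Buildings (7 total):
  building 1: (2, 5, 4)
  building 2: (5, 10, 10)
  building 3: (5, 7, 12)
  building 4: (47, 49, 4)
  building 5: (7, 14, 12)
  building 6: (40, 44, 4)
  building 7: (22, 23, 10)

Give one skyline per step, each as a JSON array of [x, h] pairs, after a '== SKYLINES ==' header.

== SKYLINES ==
[[2,4],[5,0]]
[[2,4],[5,10],[10,0]]
[[2,4],[5,12],[7,10],[10,0]]
[[2,4],[5,12],[7,10],[10,0],[47,4],[49,0]]
[[2,4],[5,12],[14,0],[47,4],[49,0]]
[[2,4],[5,12],[14,0],[40,4],[44,0],[47,4],[49,0]]
[[2,4],[5,12],[14,0],[22,10],[23,0],[40,4],[44,0],[47,4],[49,0]]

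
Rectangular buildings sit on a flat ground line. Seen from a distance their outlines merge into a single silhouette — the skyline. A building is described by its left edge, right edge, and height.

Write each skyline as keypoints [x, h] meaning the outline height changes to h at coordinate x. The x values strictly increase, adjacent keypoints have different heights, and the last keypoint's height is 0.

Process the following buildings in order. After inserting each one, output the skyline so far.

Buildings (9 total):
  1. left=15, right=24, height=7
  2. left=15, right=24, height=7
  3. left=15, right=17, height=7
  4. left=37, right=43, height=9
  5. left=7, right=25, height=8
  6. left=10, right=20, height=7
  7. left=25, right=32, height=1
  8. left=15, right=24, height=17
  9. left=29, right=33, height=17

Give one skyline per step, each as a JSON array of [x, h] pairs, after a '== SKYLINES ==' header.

== SKYLINES ==
[[15,7],[24,0]]
[[15,7],[24,0]]
[[15,7],[24,0]]
[[15,7],[24,0],[37,9],[43,0]]
[[7,8],[25,0],[37,9],[43,0]]
[[7,8],[25,0],[37,9],[43,0]]
[[7,8],[25,1],[32,0],[37,9],[43,0]]
[[7,8],[15,17],[24,8],[25,1],[32,0],[37,9],[43,0]]
[[7,8],[15,17],[24,8],[25,1],[29,17],[33,0],[37,9],[43,0]]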